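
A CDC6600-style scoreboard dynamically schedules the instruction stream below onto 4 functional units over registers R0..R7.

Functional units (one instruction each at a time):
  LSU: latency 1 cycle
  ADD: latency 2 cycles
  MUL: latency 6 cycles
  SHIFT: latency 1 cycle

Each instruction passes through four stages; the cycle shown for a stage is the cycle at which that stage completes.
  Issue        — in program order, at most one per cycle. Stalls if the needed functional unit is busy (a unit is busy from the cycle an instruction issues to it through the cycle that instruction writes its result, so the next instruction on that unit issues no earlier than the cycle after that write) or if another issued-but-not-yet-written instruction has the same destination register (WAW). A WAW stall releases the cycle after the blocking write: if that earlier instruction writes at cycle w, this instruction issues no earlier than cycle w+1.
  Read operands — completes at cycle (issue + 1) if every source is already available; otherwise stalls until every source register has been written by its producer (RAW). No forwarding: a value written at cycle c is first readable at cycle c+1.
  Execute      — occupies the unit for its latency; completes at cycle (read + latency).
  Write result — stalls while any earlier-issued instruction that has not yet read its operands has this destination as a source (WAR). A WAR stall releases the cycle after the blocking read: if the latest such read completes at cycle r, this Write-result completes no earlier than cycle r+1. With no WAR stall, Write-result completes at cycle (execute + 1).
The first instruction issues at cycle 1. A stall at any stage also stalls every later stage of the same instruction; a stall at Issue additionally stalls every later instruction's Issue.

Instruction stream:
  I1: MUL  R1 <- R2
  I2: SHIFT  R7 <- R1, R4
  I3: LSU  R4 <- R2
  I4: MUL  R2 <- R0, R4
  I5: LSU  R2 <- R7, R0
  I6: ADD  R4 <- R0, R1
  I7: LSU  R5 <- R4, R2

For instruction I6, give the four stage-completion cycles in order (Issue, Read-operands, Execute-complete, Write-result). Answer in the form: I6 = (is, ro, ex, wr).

t=1  issue I1 (MUL)
t=2  I1 read-ops · issue I2 (SHIFT)
t=3  issue I3 (LSU)
t=4  I3 read-ops
t=5  I3 finished on LSU
t=8  I1 finished on MUL
t=9  I1→R1
t=10  I2 read-ops · issue I4 (MUL)
t=11  I2 finished on SHIFT · I3→R4
t=12  I2→R7 · I4 read-ops
t=18  I4 finished on MUL
t=19  I4→R2
t=20  issue I5 (LSU)
t=21  I5 read-ops · issue I6 (ADD)
t=22  I5 finished on LSU · I6 read-ops
t=23  I5→R2
t=24  I6 finished on ADD · issue I7 (LSU)
t=25  I6→R4
t=26  I7 read-ops
t=27  I7 finished on LSU
t=28  I7→R5

I6 = (21, 22, 24, 25)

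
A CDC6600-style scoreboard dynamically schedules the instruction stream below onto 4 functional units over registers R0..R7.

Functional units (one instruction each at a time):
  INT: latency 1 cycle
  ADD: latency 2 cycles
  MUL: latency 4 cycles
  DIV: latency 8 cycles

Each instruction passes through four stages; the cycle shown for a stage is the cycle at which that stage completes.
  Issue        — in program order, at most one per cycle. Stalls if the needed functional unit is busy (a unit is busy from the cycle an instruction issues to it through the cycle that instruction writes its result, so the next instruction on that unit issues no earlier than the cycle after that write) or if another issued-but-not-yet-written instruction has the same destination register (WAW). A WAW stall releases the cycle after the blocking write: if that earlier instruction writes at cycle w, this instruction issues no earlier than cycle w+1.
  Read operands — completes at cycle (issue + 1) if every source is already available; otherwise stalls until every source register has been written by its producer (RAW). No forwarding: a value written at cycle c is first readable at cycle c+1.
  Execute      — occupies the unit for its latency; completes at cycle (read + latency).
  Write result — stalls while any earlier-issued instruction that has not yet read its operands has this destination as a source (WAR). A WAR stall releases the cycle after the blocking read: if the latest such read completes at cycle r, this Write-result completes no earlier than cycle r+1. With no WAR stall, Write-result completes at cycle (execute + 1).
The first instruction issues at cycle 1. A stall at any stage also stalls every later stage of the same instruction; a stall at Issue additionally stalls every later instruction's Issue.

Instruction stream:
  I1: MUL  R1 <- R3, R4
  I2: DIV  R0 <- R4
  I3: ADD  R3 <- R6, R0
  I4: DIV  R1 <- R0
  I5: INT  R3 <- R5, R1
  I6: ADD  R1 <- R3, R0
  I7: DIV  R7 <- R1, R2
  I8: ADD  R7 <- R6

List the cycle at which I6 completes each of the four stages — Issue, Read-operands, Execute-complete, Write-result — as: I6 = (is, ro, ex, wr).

I6 = (24, 27, 29, 30)

c1: issue I1 (MUL)
c2: I1 read-ops; issue I2 (DIV)
c3: I2 read-ops; issue I3 (ADD)
c6: I1 finished on MUL
c7: I1→R1
c11: I2 finished on DIV
c12: I2→R0
c13: I3 read-ops; issue I4 (DIV)
c14: I4 read-ops
c15: I3 finished on ADD
c16: I3→R3
c17: issue I5 (INT)
c22: I4 finished on DIV
c23: I4→R1
c24: I5 read-ops; issue I6 (ADD)
c25: I5 finished on INT; issue I7 (DIV)
c26: I5→R3
c27: I6 read-ops
c29: I6 finished on ADD
c30: I6→R1
c31: I7 read-ops
c39: I7 finished on DIV
c40: I7→R7
c41: issue I8 (ADD)
c42: I8 read-ops
c44: I8 finished on ADD
c45: I8→R7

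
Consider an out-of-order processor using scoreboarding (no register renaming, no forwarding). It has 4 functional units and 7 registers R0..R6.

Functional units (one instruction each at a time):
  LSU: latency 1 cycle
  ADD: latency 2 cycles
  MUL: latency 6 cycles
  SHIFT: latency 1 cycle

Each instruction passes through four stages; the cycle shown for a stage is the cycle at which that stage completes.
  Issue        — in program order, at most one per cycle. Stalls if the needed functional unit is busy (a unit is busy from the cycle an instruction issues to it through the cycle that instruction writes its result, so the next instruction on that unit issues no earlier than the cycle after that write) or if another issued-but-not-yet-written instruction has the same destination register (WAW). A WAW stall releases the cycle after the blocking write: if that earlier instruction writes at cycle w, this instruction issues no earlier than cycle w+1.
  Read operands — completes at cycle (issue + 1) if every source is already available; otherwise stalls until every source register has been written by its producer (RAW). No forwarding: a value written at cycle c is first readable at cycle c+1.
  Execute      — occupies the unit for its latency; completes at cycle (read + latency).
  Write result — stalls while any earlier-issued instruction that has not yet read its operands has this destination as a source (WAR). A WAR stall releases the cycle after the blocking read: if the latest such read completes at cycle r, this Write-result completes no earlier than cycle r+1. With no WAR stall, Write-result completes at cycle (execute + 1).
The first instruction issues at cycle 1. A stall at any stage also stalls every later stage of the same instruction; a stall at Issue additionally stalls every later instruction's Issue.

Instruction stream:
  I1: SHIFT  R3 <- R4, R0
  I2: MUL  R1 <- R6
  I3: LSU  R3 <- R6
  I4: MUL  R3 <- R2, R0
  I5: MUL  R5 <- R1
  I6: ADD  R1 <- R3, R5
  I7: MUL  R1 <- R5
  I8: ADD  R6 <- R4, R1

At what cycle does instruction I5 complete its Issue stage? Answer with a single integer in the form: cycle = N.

I1  is:1  ro:2  ex:3  wr:4
I2  is:2  ro:3  ex:9  wr:10
I3  is:5  ro:6  ex:7  wr:8  — WAW R3: wait I1 write@4
I4  is:11  ro:12  ex:18  wr:19  — struct: MUL busy until I2 writes@10
I5  is:20  ro:21  ex:27  wr:28  — struct: MUL busy until I4 writes@19
I6  is:21  ro:29  ex:31  wr:32  — RAW R5: wait I5 write@28
I7  is:33  ro:34  ex:40  wr:41  — WAW R1: wait I6 write@32
I8  is:34  ro:42  ex:44  wr:45  — RAW R1: wait I7 write@41

cycle = 20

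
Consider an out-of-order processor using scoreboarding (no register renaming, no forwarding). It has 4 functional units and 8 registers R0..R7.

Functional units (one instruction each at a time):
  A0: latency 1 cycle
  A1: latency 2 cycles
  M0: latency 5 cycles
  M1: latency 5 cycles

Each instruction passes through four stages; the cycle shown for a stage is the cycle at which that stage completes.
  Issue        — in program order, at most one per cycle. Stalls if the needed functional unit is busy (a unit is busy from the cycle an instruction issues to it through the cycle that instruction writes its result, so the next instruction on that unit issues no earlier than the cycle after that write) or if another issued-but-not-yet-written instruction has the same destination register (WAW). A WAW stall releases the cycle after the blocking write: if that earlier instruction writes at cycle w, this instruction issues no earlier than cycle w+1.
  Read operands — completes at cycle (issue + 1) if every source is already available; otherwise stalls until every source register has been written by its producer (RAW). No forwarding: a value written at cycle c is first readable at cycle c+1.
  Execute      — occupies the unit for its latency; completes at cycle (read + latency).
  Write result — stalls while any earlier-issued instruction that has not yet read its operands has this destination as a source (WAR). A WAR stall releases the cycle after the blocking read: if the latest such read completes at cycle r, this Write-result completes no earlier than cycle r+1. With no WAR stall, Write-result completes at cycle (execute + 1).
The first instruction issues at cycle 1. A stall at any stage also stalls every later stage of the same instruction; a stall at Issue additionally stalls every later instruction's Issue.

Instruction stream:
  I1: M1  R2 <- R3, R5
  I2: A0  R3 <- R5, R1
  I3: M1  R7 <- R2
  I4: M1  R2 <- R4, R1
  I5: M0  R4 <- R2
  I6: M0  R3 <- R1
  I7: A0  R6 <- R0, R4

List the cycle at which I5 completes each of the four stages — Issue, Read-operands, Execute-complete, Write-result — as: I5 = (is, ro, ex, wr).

cycle 1: I1 issues→M1
cycle 2: I1 reads, I2 issues→A0
cycle 3: I2 reads
cycle 4: I2 exec-done
cycle 5: I2 writes R3
cycle 7: I1 exec-done
cycle 8: I1 writes R2
cycle 9: I3 issues→M1
cycle 10: I3 reads
cycle 15: I3 exec-done
cycle 16: I3 writes R7
cycle 17: I4 issues→M1
cycle 18: I4 reads, I5 issues→M0
cycle 23: I4 exec-done
cycle 24: I4 writes R2
cycle 25: I5 reads
cycle 30: I5 exec-done
cycle 31: I5 writes R4
cycle 32: I6 issues→M0
cycle 33: I6 reads, I7 issues→A0
cycle 34: I7 reads
cycle 35: I7 exec-done
cycle 36: I7 writes R6
cycle 38: I6 exec-done
cycle 39: I6 writes R3

I5 = (18, 25, 30, 31)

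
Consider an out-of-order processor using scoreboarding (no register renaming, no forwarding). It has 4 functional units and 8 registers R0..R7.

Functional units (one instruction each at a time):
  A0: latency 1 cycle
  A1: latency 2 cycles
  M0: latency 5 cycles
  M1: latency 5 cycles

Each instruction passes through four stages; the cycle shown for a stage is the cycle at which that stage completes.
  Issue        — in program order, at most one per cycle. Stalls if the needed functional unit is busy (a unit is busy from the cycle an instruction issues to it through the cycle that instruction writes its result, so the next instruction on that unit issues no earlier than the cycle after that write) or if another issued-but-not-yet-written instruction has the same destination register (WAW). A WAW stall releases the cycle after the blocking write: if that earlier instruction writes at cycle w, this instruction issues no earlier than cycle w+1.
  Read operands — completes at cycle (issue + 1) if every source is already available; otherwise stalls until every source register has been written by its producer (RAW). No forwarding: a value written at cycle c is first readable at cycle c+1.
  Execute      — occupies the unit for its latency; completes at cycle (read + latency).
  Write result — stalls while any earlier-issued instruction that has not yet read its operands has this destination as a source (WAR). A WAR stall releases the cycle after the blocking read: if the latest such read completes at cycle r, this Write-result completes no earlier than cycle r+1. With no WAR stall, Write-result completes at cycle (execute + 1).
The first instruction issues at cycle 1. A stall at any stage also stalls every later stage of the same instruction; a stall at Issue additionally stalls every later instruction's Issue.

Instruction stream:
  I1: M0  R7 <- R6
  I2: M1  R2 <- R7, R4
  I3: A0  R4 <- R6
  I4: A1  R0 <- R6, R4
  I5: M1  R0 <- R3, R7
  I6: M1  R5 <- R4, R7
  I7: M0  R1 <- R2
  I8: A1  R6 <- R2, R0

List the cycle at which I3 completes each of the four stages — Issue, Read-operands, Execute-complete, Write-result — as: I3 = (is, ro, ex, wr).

I3 = (3, 4, 5, 10)

t=1  issue I1 (M0)
t=2  I1 read-ops · issue I2 (M1)
t=3  issue I3 (A0)
t=4  I3 read-ops · issue I4 (A1)
t=5  I3 finished on A0
t=7  I1 finished on M0
t=8  I1→R7
t=9  I2 read-ops
t=10  I3→R4
t=11  I4 read-ops
t=13  I4 finished on A1
t=14  I2 finished on M1 · I4→R0
t=15  I2→R2
t=16  issue I5 (M1)
t=17  I5 read-ops
t=22  I5 finished on M1
t=23  I5→R0
t=24  issue I6 (M1)
t=25  I6 read-ops · issue I7 (M0)
t=26  I7 read-ops · issue I8 (A1)
t=27  I8 read-ops
t=29  I8 finished on A1
t=30  I6 finished on M1 · I8→R6
t=31  I6→R5 · I7 finished on M0
t=32  I7→R1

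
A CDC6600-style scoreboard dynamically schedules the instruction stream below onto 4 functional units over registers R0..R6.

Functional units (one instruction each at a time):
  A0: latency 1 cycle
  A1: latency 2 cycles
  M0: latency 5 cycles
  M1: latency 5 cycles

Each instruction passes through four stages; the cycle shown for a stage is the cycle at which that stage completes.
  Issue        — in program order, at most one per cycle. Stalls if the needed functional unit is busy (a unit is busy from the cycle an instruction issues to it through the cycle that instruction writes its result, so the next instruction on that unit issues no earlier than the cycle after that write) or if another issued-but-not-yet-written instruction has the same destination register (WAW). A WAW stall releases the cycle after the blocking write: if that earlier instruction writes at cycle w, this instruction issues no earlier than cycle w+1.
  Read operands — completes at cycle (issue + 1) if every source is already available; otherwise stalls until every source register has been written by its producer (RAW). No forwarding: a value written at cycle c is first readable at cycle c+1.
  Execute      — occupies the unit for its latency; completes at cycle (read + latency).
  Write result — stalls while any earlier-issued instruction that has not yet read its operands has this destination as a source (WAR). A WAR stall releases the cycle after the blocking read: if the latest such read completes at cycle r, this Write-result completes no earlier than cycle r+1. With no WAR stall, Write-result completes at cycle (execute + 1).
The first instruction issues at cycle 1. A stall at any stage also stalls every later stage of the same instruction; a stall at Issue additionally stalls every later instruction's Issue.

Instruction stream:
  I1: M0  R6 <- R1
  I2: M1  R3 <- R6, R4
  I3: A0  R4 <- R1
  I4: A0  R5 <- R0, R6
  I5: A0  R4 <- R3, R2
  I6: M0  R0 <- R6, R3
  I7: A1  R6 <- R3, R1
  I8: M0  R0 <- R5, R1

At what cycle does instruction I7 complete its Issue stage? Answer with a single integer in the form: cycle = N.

cycle = 17

cycle 1: issue I1 (M0)
cycle 2: I1 read-ops; issue I2 (M1)
cycle 3: issue I3 (A0)
cycle 4: I3 read-ops
cycle 5: I3 finished on A0
cycle 7: I1 finished on M0
cycle 8: I1→R6
cycle 9: I2 read-ops
cycle 10: I3→R4
cycle 11: issue I4 (A0)
cycle 12: I4 read-ops
cycle 13: I4 finished on A0
cycle 14: I2 finished on M1; I4→R5
cycle 15: I2→R3; issue I5 (A0)
cycle 16: I5 read-ops; issue I6 (M0)
cycle 17: I5 finished on A0; I6 read-ops; issue I7 (A1)
cycle 18: I5→R4; I7 read-ops
cycle 20: I7 finished on A1
cycle 21: I7→R6
cycle 22: I6 finished on M0
cycle 23: I6→R0
cycle 24: issue I8 (M0)
cycle 25: I8 read-ops
cycle 30: I8 finished on M0
cycle 31: I8→R0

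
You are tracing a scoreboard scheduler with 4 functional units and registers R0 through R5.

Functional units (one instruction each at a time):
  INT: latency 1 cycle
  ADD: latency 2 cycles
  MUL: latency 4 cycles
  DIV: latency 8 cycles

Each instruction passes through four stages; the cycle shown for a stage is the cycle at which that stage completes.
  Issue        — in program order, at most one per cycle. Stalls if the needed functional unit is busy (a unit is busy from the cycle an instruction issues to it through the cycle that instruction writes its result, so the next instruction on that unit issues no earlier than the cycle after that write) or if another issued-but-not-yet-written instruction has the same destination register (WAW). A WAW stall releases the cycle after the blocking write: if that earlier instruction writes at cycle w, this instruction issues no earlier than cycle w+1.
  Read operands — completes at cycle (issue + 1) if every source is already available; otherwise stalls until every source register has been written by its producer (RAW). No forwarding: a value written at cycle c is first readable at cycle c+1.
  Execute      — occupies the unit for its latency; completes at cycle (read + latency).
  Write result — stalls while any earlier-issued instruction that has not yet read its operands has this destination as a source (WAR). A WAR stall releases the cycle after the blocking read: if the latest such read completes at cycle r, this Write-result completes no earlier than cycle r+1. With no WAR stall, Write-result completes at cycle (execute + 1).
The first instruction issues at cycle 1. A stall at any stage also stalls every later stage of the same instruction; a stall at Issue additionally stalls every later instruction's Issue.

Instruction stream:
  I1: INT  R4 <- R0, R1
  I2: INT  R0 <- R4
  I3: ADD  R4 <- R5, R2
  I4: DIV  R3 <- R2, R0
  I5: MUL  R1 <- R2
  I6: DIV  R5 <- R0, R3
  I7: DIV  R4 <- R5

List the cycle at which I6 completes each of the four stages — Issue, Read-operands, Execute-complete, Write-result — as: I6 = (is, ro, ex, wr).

I6 = (19, 20, 28, 29)

I1  is:1  ro:2  ex:3  wr:4
I2  is:5  ro:6  ex:7  wr:8  — struct: INT busy until I1 writes@4
I3  is:6  ro:7  ex:9  wr:10
I4  is:7  ro:9  ex:17  wr:18  — RAW R0: wait I2 write@8
I5  is:8  ro:9  ex:13  wr:14
I6  is:19  ro:20  ex:28  wr:29  — struct: DIV busy until I4 writes@18
I7  is:30  ro:31  ex:39  wr:40  — struct: DIV busy until I6 writes@29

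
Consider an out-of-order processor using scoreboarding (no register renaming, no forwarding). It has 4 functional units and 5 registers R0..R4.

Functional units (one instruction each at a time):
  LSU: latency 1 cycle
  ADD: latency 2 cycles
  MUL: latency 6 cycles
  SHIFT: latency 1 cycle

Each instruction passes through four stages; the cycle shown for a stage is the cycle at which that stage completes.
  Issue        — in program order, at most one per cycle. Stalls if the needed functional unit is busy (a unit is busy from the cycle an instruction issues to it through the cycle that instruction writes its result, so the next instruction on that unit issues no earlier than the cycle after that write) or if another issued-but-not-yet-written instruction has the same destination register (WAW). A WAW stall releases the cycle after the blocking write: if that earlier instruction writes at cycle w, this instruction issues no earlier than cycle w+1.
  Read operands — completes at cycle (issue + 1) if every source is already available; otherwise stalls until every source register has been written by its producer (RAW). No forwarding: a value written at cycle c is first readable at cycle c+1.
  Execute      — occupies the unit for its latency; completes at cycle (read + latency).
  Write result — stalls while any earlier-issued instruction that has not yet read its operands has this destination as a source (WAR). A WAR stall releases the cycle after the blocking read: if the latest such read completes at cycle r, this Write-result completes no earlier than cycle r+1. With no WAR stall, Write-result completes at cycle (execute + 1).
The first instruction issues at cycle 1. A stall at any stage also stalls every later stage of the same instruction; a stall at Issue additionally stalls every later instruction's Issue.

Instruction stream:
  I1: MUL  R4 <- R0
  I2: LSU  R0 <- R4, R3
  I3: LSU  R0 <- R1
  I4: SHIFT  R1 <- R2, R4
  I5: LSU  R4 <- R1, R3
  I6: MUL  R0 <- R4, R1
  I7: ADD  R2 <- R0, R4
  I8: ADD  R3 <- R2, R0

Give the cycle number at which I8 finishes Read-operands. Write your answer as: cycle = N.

cycle = 34

  I1 | 1 | 2 | 8 | 9
  I2 | 2 | 10 | 11 | 12   RAW R4: wait I1 write@9
  I3 | 13 | 14 | 15 | 16   struct: LSU busy until I2 writes@12
  I4 | 14 | 15 | 16 | 17
  I5 | 17 | 18 | 19 | 20   struct: LSU busy until I3 writes@16
  I6 | 18 | 21 | 27 | 28   RAW R4: wait I5 write@20
  I7 | 19 | 29 | 31 | 32   RAW R0: wait I6 write@28
  I8 | 33 | 34 | 36 | 37   struct: ADD busy until I7 writes@32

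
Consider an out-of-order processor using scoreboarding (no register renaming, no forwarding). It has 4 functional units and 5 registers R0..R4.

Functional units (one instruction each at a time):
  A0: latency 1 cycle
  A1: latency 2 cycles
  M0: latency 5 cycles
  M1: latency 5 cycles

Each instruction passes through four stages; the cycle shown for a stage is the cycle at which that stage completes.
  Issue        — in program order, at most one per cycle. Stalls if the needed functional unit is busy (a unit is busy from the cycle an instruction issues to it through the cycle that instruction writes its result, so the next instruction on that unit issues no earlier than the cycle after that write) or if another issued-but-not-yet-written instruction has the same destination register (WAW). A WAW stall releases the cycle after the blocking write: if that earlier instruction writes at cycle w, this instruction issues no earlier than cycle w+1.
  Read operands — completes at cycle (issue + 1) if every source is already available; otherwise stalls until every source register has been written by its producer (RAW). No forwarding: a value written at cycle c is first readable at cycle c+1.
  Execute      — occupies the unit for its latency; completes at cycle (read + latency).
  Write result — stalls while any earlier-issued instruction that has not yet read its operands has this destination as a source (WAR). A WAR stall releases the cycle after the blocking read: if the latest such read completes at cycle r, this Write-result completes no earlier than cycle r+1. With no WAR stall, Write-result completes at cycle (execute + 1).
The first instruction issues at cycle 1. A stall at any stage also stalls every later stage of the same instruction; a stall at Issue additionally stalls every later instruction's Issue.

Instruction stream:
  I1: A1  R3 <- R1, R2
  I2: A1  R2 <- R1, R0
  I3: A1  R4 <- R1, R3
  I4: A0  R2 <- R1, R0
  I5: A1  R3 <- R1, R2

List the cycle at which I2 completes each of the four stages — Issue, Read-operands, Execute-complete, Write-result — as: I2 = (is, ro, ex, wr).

I2 = (6, 7, 9, 10)

c1: I1 dispatched to A1
c2: I1 operands ready
c4: I1 complete
c5: R3←I1
c6: I2 dispatched to A1
c7: I2 operands ready
c9: I2 complete
c10: R2←I2
c11: I3 dispatched to A1
c12: I3 operands ready · I4 dispatched to A0
c13: I4 operands ready
c14: I3 complete · I4 complete
c15: R4←I3 · R2←I4
c16: I5 dispatched to A1
c17: I5 operands ready
c19: I5 complete
c20: R3←I5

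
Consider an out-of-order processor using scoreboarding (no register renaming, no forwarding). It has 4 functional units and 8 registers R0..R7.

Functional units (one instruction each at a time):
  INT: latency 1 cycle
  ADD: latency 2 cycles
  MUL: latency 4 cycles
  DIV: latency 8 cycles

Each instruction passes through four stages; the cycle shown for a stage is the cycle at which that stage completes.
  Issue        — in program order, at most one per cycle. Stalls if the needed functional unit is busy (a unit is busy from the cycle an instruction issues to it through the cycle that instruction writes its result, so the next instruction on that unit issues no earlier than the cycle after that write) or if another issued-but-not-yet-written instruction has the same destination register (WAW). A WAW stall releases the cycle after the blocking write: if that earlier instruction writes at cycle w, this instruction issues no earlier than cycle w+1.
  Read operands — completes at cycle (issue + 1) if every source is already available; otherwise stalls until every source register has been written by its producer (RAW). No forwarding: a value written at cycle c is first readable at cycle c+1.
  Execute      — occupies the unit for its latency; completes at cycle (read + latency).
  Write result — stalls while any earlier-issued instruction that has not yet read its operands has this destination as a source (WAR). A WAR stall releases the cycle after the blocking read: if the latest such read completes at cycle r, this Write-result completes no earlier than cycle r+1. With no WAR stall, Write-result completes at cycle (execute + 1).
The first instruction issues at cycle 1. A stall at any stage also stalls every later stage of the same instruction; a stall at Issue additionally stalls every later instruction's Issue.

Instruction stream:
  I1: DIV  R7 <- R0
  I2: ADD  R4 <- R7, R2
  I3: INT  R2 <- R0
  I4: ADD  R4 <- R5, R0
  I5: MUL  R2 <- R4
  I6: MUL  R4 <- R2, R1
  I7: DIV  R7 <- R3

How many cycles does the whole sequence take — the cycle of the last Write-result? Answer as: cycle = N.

[1] I1 dispatched to DIV
[2] I1 operands ready | I2 dispatched to ADD
[3] I3 dispatched to INT
[4] I3 operands ready
[5] I3 complete
[10] I1 complete
[11] R7←I1
[12] I2 operands ready
[13] R2←I3
[14] I2 complete
[15] R4←I2
[16] I4 dispatched to ADD
[17] I4 operands ready | I5 dispatched to MUL
[19] I4 complete
[20] R4←I4
[21] I5 operands ready
[25] I5 complete
[26] R2←I5
[27] I6 dispatched to MUL
[28] I6 operands ready | I7 dispatched to DIV
[29] I7 operands ready
[32] I6 complete
[33] R4←I6
[37] I7 complete
[38] R7←I7

cycle = 38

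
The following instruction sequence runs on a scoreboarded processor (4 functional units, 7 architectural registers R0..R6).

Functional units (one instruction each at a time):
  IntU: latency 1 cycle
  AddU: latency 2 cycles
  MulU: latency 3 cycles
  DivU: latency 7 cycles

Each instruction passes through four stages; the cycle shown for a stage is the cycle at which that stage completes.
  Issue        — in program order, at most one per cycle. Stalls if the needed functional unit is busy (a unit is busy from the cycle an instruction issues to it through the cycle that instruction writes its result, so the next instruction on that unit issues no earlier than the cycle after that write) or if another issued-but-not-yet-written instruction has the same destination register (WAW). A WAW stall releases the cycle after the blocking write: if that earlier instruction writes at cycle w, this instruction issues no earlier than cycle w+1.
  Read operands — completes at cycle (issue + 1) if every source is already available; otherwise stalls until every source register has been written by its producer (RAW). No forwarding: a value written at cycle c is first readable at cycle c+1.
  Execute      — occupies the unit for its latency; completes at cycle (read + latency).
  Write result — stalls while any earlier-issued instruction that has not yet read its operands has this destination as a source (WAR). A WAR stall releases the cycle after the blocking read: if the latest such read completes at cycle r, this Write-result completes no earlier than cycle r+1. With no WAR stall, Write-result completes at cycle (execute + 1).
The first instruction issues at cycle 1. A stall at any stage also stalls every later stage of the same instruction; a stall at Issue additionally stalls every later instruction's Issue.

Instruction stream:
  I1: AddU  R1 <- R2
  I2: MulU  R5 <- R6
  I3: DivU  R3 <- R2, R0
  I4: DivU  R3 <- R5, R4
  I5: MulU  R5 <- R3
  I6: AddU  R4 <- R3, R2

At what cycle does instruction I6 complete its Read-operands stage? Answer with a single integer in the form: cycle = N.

cycle = 23

t=1  issue I1 (AddU)
t=2  I1 read-ops | issue I2 (MulU)
t=3  I2 read-ops | issue I3 (DivU)
t=4  I1 finished on AddU | I3 read-ops
t=5  I1→R1
t=6  I2 finished on MulU
t=7  I2→R5
t=11  I3 finished on DivU
t=12  I3→R3
t=13  issue I4 (DivU)
t=14  I4 read-ops | issue I5 (MulU)
t=15  issue I6 (AddU)
t=21  I4 finished on DivU
t=22  I4→R3
t=23  I5 read-ops | I6 read-ops
t=25  I6 finished on AddU
t=26  I5 finished on MulU | I6→R4
t=27  I5→R5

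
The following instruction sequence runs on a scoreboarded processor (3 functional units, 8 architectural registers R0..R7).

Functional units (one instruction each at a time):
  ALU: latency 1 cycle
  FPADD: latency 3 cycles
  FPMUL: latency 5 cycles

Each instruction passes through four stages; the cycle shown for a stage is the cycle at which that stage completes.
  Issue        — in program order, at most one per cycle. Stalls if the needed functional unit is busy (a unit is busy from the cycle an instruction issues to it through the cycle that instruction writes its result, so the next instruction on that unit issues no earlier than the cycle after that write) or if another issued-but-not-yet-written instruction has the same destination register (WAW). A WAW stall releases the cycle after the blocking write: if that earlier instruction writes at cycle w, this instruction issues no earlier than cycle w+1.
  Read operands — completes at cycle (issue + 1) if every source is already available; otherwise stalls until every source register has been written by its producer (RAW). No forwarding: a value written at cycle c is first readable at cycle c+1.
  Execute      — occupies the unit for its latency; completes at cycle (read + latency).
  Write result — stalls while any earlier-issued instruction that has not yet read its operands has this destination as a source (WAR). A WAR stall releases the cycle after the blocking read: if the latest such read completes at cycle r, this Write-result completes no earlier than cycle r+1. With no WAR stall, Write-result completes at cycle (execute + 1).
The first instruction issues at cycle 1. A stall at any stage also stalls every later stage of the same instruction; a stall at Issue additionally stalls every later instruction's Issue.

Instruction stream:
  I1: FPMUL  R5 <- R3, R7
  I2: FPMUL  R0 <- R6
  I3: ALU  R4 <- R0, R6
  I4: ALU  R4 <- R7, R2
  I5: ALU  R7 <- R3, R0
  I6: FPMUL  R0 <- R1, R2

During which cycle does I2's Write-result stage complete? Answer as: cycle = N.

[1] I1→FPMUL
[2] I1 RO
[7] I1 EX
[8] I1 WR R5
[9] I2→FPMUL
[10] I2 RO | I3→ALU
[15] I2 EX
[16] I2 WR R0
[17] I3 RO
[18] I3 EX
[19] I3 WR R4
[20] I4→ALU
[21] I4 RO
[22] I4 EX
[23] I4 WR R4
[24] I5→ALU
[25] I5 RO | I6→FPMUL
[26] I5 EX | I6 RO
[27] I5 WR R7
[31] I6 EX
[32] I6 WR R0

cycle = 16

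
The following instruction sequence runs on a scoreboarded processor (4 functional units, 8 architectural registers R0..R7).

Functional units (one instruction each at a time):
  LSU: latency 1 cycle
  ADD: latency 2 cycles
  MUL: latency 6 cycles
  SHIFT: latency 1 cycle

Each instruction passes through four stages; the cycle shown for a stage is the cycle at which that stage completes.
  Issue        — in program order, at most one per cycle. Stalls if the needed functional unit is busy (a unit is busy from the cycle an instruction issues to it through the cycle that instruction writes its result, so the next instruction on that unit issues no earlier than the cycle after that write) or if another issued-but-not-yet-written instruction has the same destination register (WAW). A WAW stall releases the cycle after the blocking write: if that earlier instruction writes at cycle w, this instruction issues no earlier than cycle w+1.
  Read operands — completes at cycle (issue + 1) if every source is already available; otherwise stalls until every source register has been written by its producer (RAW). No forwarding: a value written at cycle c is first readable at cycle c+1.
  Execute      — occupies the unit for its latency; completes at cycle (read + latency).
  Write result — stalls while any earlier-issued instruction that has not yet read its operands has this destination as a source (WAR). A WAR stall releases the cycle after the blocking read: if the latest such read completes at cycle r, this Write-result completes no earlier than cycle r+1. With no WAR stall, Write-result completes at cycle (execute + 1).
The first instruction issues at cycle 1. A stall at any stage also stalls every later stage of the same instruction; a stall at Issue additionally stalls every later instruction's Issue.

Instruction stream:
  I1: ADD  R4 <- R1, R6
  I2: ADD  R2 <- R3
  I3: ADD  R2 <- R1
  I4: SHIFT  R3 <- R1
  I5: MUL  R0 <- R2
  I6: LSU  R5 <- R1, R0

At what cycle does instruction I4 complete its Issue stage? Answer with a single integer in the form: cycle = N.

I1 -> (1, 2, 4, 5)
I2 -> (6, 7, 9, 10)  // struct: ADD busy until I1 writes@5
I3 -> (11, 12, 14, 15)  // struct: ADD busy until I2 writes@10
I4 -> (12, 13, 14, 15)
I5 -> (13, 16, 22, 23)  // RAW R2: wait I3 write@15
I6 -> (14, 24, 25, 26)  // RAW R0: wait I5 write@23

cycle = 12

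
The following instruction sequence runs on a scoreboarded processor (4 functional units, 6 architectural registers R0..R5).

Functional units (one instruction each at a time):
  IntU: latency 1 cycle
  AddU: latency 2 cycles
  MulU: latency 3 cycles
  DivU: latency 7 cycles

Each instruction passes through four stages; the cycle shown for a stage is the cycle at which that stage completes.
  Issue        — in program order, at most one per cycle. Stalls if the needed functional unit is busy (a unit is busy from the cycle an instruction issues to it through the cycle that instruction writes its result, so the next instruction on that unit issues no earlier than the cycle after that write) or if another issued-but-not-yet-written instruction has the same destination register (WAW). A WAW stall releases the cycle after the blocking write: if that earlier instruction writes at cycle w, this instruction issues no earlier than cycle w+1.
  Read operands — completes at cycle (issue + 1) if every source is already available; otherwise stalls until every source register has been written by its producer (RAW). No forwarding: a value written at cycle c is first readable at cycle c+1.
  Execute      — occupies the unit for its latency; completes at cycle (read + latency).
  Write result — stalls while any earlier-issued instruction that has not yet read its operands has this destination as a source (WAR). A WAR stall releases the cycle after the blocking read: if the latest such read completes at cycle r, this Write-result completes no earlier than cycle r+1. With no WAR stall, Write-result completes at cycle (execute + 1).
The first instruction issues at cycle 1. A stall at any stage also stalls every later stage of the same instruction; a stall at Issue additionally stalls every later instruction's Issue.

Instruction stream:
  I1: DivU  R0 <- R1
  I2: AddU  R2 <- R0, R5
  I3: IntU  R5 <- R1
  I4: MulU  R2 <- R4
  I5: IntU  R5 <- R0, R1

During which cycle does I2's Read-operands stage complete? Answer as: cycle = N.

cycle = 11

c1: I1 issues→DivU
c2: I1 reads | I2 issues→AddU
c3: I3 issues→IntU
c4: I3 reads
c5: I3 exec-done
c9: I1 exec-done
c10: I1 writes R0
c11: I2 reads
c12: I3 writes R5
c13: I2 exec-done
c14: I2 writes R2
c15: I4 issues→MulU
c16: I4 reads | I5 issues→IntU
c17: I5 reads
c18: I5 exec-done
c19: I4 exec-done | I5 writes R5
c20: I4 writes R2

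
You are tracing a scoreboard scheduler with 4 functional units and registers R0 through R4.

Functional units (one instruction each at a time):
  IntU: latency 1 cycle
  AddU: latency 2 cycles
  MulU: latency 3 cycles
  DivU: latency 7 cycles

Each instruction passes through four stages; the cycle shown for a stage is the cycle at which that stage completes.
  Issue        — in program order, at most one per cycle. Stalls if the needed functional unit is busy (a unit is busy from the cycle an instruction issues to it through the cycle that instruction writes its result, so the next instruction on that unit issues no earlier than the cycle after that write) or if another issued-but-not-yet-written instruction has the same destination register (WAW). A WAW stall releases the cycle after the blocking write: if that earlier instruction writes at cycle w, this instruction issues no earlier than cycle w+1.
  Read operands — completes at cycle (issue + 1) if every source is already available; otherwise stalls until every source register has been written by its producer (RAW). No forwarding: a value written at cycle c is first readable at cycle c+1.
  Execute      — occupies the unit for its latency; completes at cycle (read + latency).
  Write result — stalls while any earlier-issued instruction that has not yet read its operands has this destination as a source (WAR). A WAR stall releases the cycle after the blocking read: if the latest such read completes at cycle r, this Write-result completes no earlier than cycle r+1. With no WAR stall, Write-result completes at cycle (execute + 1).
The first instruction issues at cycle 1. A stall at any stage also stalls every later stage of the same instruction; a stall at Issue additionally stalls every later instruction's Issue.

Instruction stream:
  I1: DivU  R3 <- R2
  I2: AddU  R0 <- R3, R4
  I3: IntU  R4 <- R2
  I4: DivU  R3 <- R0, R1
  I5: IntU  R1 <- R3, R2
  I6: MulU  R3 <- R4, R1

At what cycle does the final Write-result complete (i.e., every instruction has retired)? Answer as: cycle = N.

c1: I1 issues→DivU
c2: I1 reads; I2 issues→AddU
c3: I3 issues→IntU
c4: I3 reads
c5: I3 exec-done
c9: I1 exec-done
c10: I1 writes R3
c11: I2 reads; I4 issues→DivU
c12: I3 writes R4
c13: I2 exec-done; I5 issues→IntU
c14: I2 writes R0
c15: I4 reads
c22: I4 exec-done
c23: I4 writes R3
c24: I5 reads; I6 issues→MulU
c25: I5 exec-done
c26: I5 writes R1
c27: I6 reads
c30: I6 exec-done
c31: I6 writes R3

cycle = 31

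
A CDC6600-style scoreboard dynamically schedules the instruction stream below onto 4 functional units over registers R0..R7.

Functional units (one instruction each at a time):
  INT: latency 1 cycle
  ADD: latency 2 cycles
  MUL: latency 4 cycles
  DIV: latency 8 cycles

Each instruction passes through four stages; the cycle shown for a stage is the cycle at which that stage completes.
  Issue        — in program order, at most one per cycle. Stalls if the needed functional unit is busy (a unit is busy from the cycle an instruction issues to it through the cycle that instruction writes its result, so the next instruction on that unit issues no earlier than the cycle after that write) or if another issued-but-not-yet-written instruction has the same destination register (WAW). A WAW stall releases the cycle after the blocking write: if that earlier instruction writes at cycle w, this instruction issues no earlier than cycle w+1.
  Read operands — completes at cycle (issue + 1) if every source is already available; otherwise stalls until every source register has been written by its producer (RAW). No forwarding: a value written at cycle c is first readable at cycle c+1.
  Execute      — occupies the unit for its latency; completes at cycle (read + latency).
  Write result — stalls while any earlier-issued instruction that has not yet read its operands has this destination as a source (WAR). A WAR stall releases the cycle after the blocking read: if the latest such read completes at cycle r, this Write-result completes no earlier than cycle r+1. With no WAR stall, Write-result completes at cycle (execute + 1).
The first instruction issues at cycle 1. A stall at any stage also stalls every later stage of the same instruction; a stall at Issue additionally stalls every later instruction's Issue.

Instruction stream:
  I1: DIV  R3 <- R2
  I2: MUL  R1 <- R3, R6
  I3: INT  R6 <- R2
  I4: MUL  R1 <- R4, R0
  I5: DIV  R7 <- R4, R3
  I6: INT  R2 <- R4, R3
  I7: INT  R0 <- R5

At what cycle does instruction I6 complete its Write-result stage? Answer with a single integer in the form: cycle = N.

cycle = 23

c1: I1 issues→DIV
c2: I1 reads | I2 issues→MUL
c3: I3 issues→INT
c4: I3 reads
c5: I3 exec-done
c10: I1 exec-done
c11: I1 writes R3
c12: I2 reads
c13: I3 writes R6
c16: I2 exec-done
c17: I2 writes R1
c18: I4 issues→MUL
c19: I4 reads | I5 issues→DIV
c20: I5 reads | I6 issues→INT
c21: I6 reads
c22: I6 exec-done
c23: I4 exec-done | I6 writes R2
c24: I4 writes R1 | I7 issues→INT
c25: I7 reads
c26: I7 exec-done
c27: I7 writes R0
c28: I5 exec-done
c29: I5 writes R7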